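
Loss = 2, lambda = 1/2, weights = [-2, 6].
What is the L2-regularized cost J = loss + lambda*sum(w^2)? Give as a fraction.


L2 sq norm = sum(w^2) = 40. J = 2 + 1/2 * 40 = 22.

22


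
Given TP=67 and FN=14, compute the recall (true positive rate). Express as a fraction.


Recall = TP / (TP + FN) = 67 / 81 = 67/81.

67/81


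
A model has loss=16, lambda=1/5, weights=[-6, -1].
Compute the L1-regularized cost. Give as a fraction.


L1 norm = sum(|w|) = 7. J = 16 + 1/5 * 7 = 87/5.

87/5


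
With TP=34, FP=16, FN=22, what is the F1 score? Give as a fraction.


Precision = 34/50 = 17/25. Recall = 34/56 = 17/28. F1 = 2*P*R/(P+R) = 34/53.

34/53


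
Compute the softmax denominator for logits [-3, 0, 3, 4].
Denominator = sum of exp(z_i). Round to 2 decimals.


Denom = e^-3=0.0498 + e^0=1.0000 + e^3=20.0855 + e^4=54.5982. Sum = 75.7335, which rounds to 75.73.

75.73


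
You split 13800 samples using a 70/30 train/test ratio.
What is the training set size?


Test set = 13800 * 30% = 4140. Training set = 13800 - 4140 = 9660.

9660


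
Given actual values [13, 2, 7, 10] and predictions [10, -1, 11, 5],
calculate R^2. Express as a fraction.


Mean(y) = 8. SS_res = 59. SS_tot = 66. R^2 = 1 - 59/(66) = 7/66.

7/66


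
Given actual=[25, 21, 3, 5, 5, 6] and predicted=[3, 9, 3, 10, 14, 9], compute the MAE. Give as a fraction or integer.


MAE = (1/6) * (|25-3|=22 + |21-9|=12 + |3-3|=0 + |5-10|=5 + |5-14|=9 + |6-9|=3). Sum = 51. MAE = 17/2.

17/2


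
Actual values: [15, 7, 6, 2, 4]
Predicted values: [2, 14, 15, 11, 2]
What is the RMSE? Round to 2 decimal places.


MSE = 76.8000. RMSE = sqrt(76.8000) = 8.76.

8.76


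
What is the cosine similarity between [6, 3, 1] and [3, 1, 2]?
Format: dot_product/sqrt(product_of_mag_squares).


dot = 23. |a|^2 = 46, |b|^2 = 14. cos = 23/sqrt(644).

23/sqrt(644)


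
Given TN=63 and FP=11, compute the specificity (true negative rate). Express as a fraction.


Specificity = TN / (TN + FP) = 63 / 74 = 63/74.

63/74


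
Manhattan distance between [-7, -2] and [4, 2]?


d = sum of absolute differences: |-7-4|=11 + |-2-2|=4 = 15.

15


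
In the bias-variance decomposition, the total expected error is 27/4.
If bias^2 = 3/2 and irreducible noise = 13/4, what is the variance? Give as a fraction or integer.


Total error = bias^2 + variance + irreducible noise. So variance = 27/4 - 3/2 - 13/4 = 2.

2


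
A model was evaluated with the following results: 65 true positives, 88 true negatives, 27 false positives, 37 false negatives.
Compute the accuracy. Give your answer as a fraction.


Accuracy = (TP + TN) / (TP + TN + FP + FN) = (65 + 88) / 217 = 153/217.

153/217


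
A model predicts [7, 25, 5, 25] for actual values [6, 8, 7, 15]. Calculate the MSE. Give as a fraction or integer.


MSE = (1/4) * ((6-7)^2=1 + (8-25)^2=289 + (7-5)^2=4 + (15-25)^2=100). Sum = 394. MSE = 197/2.

197/2


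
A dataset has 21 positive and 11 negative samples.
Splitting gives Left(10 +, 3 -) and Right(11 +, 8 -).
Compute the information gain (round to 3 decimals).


H(parent) = 0.9284. H(left) = 0.7793, H(right) = 0.9819. Weighted = (13/32)*0.7793 + (19/32)*0.9819 = 0.8996. IG = 0.9284 - 0.8996 = 0.0288, which rounds to 0.029.

0.029


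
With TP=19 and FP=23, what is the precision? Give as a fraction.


Precision = TP / (TP + FP) = 19 / 42 = 19/42.

19/42


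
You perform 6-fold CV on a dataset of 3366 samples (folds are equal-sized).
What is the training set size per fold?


Each validation fold has 3366/6 = 561 samples. Training set = 3366 - 561 = 2805.

2805


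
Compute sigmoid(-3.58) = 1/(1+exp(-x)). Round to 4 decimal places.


sigma(-3.58) = 1/(1+e^(3.58)) = 1/(1+35.873541) = 1/36.873541 = 0.0271.

0.0271


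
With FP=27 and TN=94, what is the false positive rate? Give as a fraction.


FPR = FP / (FP + TN) = 27 / 121 = 27/121.

27/121


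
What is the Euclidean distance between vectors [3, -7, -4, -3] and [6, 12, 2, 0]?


d = sqrt(sum of squared differences). (3-6)^2=9, (-7-12)^2=361, (-4-2)^2=36, (-3-0)^2=9. Sum = 415.

sqrt(415)


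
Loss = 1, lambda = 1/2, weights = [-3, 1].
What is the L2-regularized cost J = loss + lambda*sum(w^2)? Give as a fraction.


L2 sq norm = sum(w^2) = 10. J = 1 + 1/2 * 10 = 6.

6


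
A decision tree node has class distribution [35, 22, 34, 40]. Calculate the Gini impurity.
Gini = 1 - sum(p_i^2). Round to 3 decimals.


Total = 131. Proportions: 35/131, 22/131, 34/131, 40/131. sum(p_i^2) = 0.2602. Gini = 1 - 0.2602 = 0.7398, which rounds to 0.740.

0.740


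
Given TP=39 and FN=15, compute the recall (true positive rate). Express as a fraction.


Recall = TP / (TP + FN) = 39 / 54 = 13/18.

13/18


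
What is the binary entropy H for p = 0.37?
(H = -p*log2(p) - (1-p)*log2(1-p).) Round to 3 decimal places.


H = -0.37*log2(0.37) - 0.63*log2(0.63) = 0.951.

0.951


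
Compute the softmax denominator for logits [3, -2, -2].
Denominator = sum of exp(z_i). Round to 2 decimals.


Denom = e^3=20.0855 + e^-2=0.1353 + e^-2=0.1353. Sum = 20.3561, which rounds to 20.36.

20.36


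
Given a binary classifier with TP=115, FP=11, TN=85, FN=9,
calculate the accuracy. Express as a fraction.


Accuracy = (TP + TN) / (TP + TN + FP + FN) = (115 + 85) / 220 = 10/11.

10/11


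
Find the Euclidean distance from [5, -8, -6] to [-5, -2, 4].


d = sqrt(sum of squared differences). (5--5)^2=100, (-8--2)^2=36, (-6-4)^2=100. Sum = 236.

sqrt(236)


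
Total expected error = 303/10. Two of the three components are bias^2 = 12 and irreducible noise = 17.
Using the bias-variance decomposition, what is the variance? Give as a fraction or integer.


Total error = bias^2 + variance + irreducible noise. So variance = 303/10 - 12 - 17 = 13/10.

13/10


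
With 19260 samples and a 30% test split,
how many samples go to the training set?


Test set = 19260 * 30% = 5778. Training set = 19260 - 5778 = 13482.

13482


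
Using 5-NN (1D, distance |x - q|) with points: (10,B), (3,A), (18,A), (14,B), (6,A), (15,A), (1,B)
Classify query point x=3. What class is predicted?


Distances: |10-3|=7, |3-3|=0, |18-3|=15, |14-3|=11, |6-3|=3, |15-3|=12, |1-3|=2. 5 nearest: (3,A), (1,B), (6,A), (10,B), (14,B). Counts: {'A': 2, 'B': 3}. Majority class: B.

B


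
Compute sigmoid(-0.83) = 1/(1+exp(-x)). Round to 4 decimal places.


sigma(-0.83) = 1/(1+e^(0.83)) = 1/(1+2.293319) = 1/3.293319 = 0.3036.

0.3036


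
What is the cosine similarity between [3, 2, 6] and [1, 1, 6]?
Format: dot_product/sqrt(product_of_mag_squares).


dot = 41. |a|^2 = 49, |b|^2 = 38. cos = 41/sqrt(1862).

41/sqrt(1862)


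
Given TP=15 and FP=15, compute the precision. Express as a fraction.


Precision = TP / (TP + FP) = 15 / 30 = 1/2.

1/2


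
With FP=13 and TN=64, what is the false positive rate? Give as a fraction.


FPR = FP / (FP + TN) = 13 / 77 = 13/77.

13/77


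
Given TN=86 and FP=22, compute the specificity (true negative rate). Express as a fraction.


Specificity = TN / (TN + FP) = 86 / 108 = 43/54.

43/54


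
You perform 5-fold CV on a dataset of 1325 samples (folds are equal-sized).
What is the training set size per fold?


Each validation fold has 1325/5 = 265 samples. Training set = 1325 - 265 = 1060.

1060


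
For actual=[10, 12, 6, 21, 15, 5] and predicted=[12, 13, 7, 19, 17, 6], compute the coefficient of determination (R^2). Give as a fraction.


Mean(y) = 23/2. SS_res = 15. SS_tot = 355/2. R^2 = 1 - 15/(355/2) = 65/71.

65/71


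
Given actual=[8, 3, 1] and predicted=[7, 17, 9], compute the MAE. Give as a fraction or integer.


MAE = (1/3) * (|8-7|=1 + |3-17|=14 + |1-9|=8). Sum = 23. MAE = 23/3.

23/3


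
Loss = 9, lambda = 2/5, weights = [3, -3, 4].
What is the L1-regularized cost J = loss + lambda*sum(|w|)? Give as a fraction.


L1 norm = sum(|w|) = 10. J = 9 + 2/5 * 10 = 13.

13


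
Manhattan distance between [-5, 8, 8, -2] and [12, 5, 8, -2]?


d = sum of absolute differences: |-5-12|=17 + |8-5|=3 + |8-8|=0 + |-2--2|=0 = 20.

20


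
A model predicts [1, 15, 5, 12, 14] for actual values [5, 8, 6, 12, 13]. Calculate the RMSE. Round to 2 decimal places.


MSE = 13.4000. RMSE = sqrt(13.4000) = 3.66.

3.66


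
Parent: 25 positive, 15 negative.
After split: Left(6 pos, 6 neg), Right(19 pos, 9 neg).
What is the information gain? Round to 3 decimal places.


H(parent) = 0.9544. H(left) = 1.0000, H(right) = 0.9059. Weighted = (12/40)*1.0000 + (28/40)*0.9059 = 0.9341. IG = 0.9544 - 0.9341 = 0.0203, which rounds to 0.020.

0.020


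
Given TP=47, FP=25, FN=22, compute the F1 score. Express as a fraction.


Precision = 47/72 = 47/72. Recall = 47/69 = 47/69. F1 = 2*P*R/(P+R) = 2/3.

2/3


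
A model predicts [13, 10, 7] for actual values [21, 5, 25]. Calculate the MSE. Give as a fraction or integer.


MSE = (1/3) * ((21-13)^2=64 + (5-10)^2=25 + (25-7)^2=324). Sum = 413. MSE = 413/3.

413/3


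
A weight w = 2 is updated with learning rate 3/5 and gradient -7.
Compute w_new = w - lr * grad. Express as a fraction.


w_new = 2 - 3/5 * -7 = 2 - -21/5 = 31/5.

31/5


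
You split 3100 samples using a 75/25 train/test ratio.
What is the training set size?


Test set = 3100 * 25% = 775. Training set = 3100 - 775 = 2325.

2325


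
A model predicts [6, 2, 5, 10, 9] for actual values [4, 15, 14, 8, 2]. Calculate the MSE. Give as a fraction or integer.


MSE = (1/5) * ((4-6)^2=4 + (15-2)^2=169 + (14-5)^2=81 + (8-10)^2=4 + (2-9)^2=49). Sum = 307. MSE = 307/5.

307/5


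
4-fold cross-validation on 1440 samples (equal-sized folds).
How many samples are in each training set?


Each validation fold has 1440/4 = 360 samples. Training set = 1440 - 360 = 1080.

1080


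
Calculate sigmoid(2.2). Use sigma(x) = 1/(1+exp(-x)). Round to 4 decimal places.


sigma(2.2) = 1/(1+e^(-2.2)) = 1/(1+0.110803) = 1/1.110803 = 0.9002.

0.9002


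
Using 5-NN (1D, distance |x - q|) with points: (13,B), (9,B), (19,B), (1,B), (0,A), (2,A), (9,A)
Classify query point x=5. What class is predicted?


Distances: |13-5|=8, |9-5|=4, |19-5|=14, |1-5|=4, |0-5|=5, |2-5|=3, |9-5|=4. 5 nearest: (2,A), (9,A), (9,B), (1,B), (0,A). Counts: {'A': 3, 'B': 2}. Majority class: A.

A


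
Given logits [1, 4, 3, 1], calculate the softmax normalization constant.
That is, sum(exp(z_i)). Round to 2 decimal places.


Denom = e^1=2.7183 + e^4=54.5982 + e^3=20.0855 + e^1=2.7183. Sum = 80.1203, which rounds to 80.12.

80.12


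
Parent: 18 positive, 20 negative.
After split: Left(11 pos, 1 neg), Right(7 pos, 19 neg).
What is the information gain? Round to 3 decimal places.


H(parent) = 0.9980. H(left) = 0.4138, H(right) = 0.8404. Weighted = (12/38)*0.4138 + (26/38)*0.8404 = 0.7057. IG = 0.9980 - 0.7057 = 0.2923, which rounds to 0.292.

0.292


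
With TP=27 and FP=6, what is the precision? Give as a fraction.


Precision = TP / (TP + FP) = 27 / 33 = 9/11.

9/11


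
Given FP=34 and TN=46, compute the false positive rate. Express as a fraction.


FPR = FP / (FP + TN) = 34 / 80 = 17/40.

17/40


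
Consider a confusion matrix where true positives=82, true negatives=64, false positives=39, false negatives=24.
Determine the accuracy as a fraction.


Accuracy = (TP + TN) / (TP + TN + FP + FN) = (82 + 64) / 209 = 146/209.

146/209


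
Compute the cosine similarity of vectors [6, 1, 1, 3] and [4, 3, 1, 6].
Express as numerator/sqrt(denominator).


dot = 46. |a|^2 = 47, |b|^2 = 62. cos = 46/sqrt(2914).

46/sqrt(2914)


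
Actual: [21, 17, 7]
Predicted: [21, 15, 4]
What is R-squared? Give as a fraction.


Mean(y) = 15. SS_res = 13. SS_tot = 104. R^2 = 1 - 13/(104) = 7/8.

7/8


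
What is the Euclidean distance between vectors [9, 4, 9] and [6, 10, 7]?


d = sqrt(sum of squared differences). (9-6)^2=9, (4-10)^2=36, (9-7)^2=4. Sum = 49.

7


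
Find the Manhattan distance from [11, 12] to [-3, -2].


d = sum of absolute differences: |11--3|=14 + |12--2|=14 = 28.

28


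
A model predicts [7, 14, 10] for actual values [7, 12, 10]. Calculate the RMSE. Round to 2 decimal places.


MSE = 1.3333. RMSE = sqrt(1.3333) = 1.15.

1.15


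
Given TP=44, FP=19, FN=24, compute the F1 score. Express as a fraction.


Precision = 44/63 = 44/63. Recall = 44/68 = 11/17. F1 = 2*P*R/(P+R) = 88/131.

88/131


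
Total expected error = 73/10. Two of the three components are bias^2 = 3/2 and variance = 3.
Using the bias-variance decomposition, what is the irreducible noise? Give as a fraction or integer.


Total error = bias^2 + variance + irreducible noise. So irreducible noise = 73/10 - 3/2 - 3 = 14/5.

14/5


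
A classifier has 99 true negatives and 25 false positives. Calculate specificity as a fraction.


Specificity = TN / (TN + FP) = 99 / 124 = 99/124.

99/124


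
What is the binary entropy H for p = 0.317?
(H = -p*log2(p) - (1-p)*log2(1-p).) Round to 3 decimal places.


H = -0.317*log2(0.317) - 0.683*log2(0.683) = 0.901.

0.901


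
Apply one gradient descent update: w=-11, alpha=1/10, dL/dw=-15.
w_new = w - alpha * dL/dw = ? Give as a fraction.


w_new = -11 - 1/10 * -15 = -11 - -3/2 = -19/2.

-19/2


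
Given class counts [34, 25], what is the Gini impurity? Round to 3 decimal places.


Total = 59. Proportions: 34/59, 25/59. sum(p_i^2) = 0.5116. Gini = 1 - 0.5116 = 0.4884, which rounds to 0.488.

0.488


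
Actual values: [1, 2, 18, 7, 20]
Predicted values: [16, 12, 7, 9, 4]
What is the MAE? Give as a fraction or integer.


MAE = (1/5) * (|1-16|=15 + |2-12|=10 + |18-7|=11 + |7-9|=2 + |20-4|=16). Sum = 54. MAE = 54/5.

54/5


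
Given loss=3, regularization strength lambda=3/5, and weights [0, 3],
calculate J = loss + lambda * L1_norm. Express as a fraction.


L1 norm = sum(|w|) = 3. J = 3 + 3/5 * 3 = 24/5.

24/5


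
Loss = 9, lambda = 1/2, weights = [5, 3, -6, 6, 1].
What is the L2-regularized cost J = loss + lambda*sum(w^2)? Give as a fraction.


L2 sq norm = sum(w^2) = 107. J = 9 + 1/2 * 107 = 125/2.

125/2


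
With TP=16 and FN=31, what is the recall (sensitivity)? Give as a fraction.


Recall = TP / (TP + FN) = 16 / 47 = 16/47.

16/47


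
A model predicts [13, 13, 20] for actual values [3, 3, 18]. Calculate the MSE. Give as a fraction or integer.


MSE = (1/3) * ((3-13)^2=100 + (3-13)^2=100 + (18-20)^2=4). Sum = 204. MSE = 68.

68


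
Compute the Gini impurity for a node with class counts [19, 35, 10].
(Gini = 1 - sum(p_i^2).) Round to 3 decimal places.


Total = 64. Proportions: 19/64, 35/64, 10/64. sum(p_i^2) = 0.4116. Gini = 1 - 0.4116 = 0.5884, which rounds to 0.588.

0.588


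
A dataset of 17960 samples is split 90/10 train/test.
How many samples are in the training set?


Test set = 17960 * 10% = 1796. Training set = 17960 - 1796 = 16164.

16164


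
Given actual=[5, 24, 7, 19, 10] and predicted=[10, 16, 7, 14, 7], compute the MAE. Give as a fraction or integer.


MAE = (1/5) * (|5-10|=5 + |24-16|=8 + |7-7|=0 + |19-14|=5 + |10-7|=3). Sum = 21. MAE = 21/5.

21/5


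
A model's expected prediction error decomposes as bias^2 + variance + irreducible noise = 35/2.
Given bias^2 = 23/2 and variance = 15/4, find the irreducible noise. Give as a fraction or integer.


Total error = bias^2 + variance + irreducible noise. So irreducible noise = 35/2 - 23/2 - 15/4 = 9/4.

9/4


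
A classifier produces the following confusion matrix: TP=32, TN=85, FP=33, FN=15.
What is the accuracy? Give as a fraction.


Accuracy = (TP + TN) / (TP + TN + FP + FN) = (32 + 85) / 165 = 39/55.

39/55


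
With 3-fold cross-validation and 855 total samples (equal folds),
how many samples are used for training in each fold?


Each validation fold has 855/3 = 285 samples. Training set = 855 - 285 = 570.

570


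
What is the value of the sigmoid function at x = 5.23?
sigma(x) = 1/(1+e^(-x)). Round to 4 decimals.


sigma(5.23) = 1/(1+e^(-5.23)) = 1/(1+0.005354) = 1/1.005354 = 0.9947.

0.9947


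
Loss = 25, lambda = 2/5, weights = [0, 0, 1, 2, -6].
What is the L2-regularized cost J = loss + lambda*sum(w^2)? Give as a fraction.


L2 sq norm = sum(w^2) = 41. J = 25 + 2/5 * 41 = 207/5.

207/5


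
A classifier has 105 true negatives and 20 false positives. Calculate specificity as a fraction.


Specificity = TN / (TN + FP) = 105 / 125 = 21/25.

21/25


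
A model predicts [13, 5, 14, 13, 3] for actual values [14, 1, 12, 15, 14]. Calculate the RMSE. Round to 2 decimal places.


MSE = 29.2000. RMSE = sqrt(29.2000) = 5.40.

5.40


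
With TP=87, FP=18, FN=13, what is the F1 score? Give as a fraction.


Precision = 87/105 = 29/35. Recall = 87/100 = 87/100. F1 = 2*P*R/(P+R) = 174/205.

174/205


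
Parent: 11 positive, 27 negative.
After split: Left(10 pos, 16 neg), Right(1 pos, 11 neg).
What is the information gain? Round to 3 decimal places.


H(parent) = 0.8680. H(left) = 0.9612, H(right) = 0.4138. Weighted = (26/38)*0.9612 + (12/38)*0.4138 = 0.7883. IG = 0.8680 - 0.7883 = 0.0797, which rounds to 0.080.

0.080


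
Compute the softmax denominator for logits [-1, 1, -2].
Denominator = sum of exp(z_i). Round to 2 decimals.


Denom = e^-1=0.3679 + e^1=2.7183 + e^-2=0.1353. Sum = 3.2215, which rounds to 3.22.

3.22


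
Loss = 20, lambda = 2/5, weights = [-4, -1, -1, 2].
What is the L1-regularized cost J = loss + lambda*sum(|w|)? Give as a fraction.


L1 norm = sum(|w|) = 8. J = 20 + 2/5 * 8 = 116/5.

116/5


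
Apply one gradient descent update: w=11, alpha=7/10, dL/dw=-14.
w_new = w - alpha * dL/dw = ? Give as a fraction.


w_new = 11 - 7/10 * -14 = 11 - -49/5 = 104/5.

104/5


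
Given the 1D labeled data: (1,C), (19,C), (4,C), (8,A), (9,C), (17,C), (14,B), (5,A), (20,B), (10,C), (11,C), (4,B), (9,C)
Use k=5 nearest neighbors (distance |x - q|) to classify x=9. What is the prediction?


Distances: |1-9|=8, |19-9|=10, |4-9|=5, |8-9|=1, |9-9|=0, |17-9|=8, |14-9|=5, |5-9|=4, |20-9|=11, |10-9|=1, |11-9|=2, |4-9|=5, |9-9|=0. 5 nearest: (9,C), (9,C), (8,A), (10,C), (11,C). Counts: {'C': 4, 'A': 1}. Majority class: C.

C


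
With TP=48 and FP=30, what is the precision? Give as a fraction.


Precision = TP / (TP + FP) = 48 / 78 = 8/13.

8/13


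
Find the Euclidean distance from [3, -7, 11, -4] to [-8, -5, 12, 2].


d = sqrt(sum of squared differences). (3--8)^2=121, (-7--5)^2=4, (11-12)^2=1, (-4-2)^2=36. Sum = 162.

sqrt(162)


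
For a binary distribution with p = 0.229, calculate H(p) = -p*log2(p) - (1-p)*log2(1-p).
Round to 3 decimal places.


H = -0.229*log2(0.229) - 0.771*log2(0.771) = 0.776.

0.776


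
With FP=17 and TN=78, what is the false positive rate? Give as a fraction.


FPR = FP / (FP + TN) = 17 / 95 = 17/95.

17/95


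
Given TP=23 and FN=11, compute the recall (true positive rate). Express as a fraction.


Recall = TP / (TP + FN) = 23 / 34 = 23/34.

23/34


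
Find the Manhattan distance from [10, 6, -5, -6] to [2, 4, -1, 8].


d = sum of absolute differences: |10-2|=8 + |6-4|=2 + |-5--1|=4 + |-6-8|=14 = 28.

28


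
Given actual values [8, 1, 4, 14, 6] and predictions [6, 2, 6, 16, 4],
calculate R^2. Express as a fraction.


Mean(y) = 33/5. SS_res = 17. SS_tot = 476/5. R^2 = 1 - 17/(476/5) = 23/28.

23/28


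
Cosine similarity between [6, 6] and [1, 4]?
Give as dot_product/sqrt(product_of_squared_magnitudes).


dot = 30. |a|^2 = 72, |b|^2 = 17. cos = 30/sqrt(1224).

30/sqrt(1224)


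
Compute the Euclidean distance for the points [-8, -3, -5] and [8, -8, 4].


d = sqrt(sum of squared differences). (-8-8)^2=256, (-3--8)^2=25, (-5-4)^2=81. Sum = 362.

sqrt(362)


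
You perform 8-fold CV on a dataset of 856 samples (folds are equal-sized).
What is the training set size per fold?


Each validation fold has 856/8 = 107 samples. Training set = 856 - 107 = 749.

749


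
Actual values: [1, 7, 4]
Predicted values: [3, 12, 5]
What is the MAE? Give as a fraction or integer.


MAE = (1/3) * (|1-3|=2 + |7-12|=5 + |4-5|=1). Sum = 8. MAE = 8/3.

8/3


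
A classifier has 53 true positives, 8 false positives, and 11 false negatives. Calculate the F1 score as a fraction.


Precision = 53/61 = 53/61. Recall = 53/64 = 53/64. F1 = 2*P*R/(P+R) = 106/125.

106/125


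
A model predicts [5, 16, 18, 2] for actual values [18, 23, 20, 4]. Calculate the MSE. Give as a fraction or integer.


MSE = (1/4) * ((18-5)^2=169 + (23-16)^2=49 + (20-18)^2=4 + (4-2)^2=4). Sum = 226. MSE = 113/2.

113/2


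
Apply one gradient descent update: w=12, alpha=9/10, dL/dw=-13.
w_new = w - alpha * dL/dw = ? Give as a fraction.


w_new = 12 - 9/10 * -13 = 12 - -117/10 = 237/10.

237/10


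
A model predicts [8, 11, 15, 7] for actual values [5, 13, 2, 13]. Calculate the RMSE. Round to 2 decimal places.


MSE = 54.5000. RMSE = sqrt(54.5000) = 7.38.

7.38


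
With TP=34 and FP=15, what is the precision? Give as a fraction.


Precision = TP / (TP + FP) = 34 / 49 = 34/49.

34/49


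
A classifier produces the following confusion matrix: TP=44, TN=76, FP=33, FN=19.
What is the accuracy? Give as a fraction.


Accuracy = (TP + TN) / (TP + TN + FP + FN) = (44 + 76) / 172 = 30/43.

30/43


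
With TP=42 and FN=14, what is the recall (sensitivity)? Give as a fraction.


Recall = TP / (TP + FN) = 42 / 56 = 3/4.

3/4


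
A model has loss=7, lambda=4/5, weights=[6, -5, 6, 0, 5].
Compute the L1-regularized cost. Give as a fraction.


L1 norm = sum(|w|) = 22. J = 7 + 4/5 * 22 = 123/5.

123/5


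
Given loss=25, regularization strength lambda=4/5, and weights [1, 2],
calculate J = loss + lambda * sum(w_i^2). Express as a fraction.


L2 sq norm = sum(w^2) = 5. J = 25 + 4/5 * 5 = 29.

29


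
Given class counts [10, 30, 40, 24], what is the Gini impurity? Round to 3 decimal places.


Total = 104. Proportions: 10/104, 30/104, 40/104, 24/104. sum(p_i^2) = 0.2936. Gini = 1 - 0.2936 = 0.7064, which rounds to 0.706.

0.706


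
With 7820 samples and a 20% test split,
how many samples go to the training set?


Test set = 7820 * 20% = 1564. Training set = 7820 - 1564 = 6256.

6256


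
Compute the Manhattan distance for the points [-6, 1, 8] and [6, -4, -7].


d = sum of absolute differences: |-6-6|=12 + |1--4|=5 + |8--7|=15 = 32.

32


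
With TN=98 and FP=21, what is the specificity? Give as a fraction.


Specificity = TN / (TN + FP) = 98 / 119 = 14/17.

14/17


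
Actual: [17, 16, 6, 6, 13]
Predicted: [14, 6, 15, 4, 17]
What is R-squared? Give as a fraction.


Mean(y) = 58/5. SS_res = 210. SS_tot = 566/5. R^2 = 1 - 210/(566/5) = -242/283.

-242/283


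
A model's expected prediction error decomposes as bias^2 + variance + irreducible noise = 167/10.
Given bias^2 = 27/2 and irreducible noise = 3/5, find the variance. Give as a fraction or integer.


Total error = bias^2 + variance + irreducible noise. So variance = 167/10 - 27/2 - 3/5 = 13/5.

13/5


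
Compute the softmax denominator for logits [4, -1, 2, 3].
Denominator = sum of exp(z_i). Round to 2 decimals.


Denom = e^4=54.5982 + e^-1=0.3679 + e^2=7.3891 + e^3=20.0855. Sum = 82.4407, which rounds to 82.44.

82.44


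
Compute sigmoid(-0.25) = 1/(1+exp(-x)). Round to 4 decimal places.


sigma(-0.25) = 1/(1+e^(0.25)) = 1/(1+1.284025) = 1/2.284025 = 0.4378.

0.4378


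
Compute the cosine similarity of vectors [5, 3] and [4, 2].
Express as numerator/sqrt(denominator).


dot = 26. |a|^2 = 34, |b|^2 = 20. cos = 26/sqrt(680).

26/sqrt(680)


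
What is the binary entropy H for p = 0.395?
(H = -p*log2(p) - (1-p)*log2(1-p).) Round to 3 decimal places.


H = -0.395*log2(0.395) - 0.605*log2(0.605) = 0.968.

0.968


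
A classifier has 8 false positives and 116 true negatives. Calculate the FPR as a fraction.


FPR = FP / (FP + TN) = 8 / 124 = 2/31.

2/31


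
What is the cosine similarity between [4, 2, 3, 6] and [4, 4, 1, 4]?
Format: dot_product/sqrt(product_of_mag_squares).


dot = 51. |a|^2 = 65, |b|^2 = 49. cos = 51/sqrt(3185).

51/sqrt(3185)


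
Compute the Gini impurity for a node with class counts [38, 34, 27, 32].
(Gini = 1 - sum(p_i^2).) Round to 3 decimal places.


Total = 131. Proportions: 38/131, 34/131, 27/131, 32/131. sum(p_i^2) = 0.2537. Gini = 1 - 0.2537 = 0.7463, which rounds to 0.746.

0.746


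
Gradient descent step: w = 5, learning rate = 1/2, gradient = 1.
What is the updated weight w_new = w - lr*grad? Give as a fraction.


w_new = 5 - 1/2 * 1 = 5 - 1/2 = 9/2.

9/2


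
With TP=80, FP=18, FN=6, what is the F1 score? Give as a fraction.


Precision = 80/98 = 40/49. Recall = 80/86 = 40/43. F1 = 2*P*R/(P+R) = 20/23.

20/23


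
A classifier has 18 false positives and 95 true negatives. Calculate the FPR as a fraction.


FPR = FP / (FP + TN) = 18 / 113 = 18/113.

18/113


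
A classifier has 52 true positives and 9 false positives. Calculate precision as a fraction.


Precision = TP / (TP + FP) = 52 / 61 = 52/61.

52/61


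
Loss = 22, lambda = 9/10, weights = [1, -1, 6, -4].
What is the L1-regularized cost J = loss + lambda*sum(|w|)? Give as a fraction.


L1 norm = sum(|w|) = 12. J = 22 + 9/10 * 12 = 164/5.

164/5


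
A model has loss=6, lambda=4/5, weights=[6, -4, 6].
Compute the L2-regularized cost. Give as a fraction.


L2 sq norm = sum(w^2) = 88. J = 6 + 4/5 * 88 = 382/5.

382/5


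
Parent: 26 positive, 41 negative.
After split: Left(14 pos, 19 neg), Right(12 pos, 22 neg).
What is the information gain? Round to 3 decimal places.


H(parent) = 0.9635. H(left) = 0.9834, H(right) = 0.9367. Weighted = (33/67)*0.9834 + (34/67)*0.9367 = 0.9597. IG = 0.9635 - 0.9597 = 0.0038, which rounds to 0.004.

0.004


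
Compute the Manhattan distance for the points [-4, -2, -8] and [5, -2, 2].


d = sum of absolute differences: |-4-5|=9 + |-2--2|=0 + |-8-2|=10 = 19.

19


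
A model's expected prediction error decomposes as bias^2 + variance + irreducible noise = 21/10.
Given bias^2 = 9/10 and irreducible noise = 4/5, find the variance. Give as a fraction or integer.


Total error = bias^2 + variance + irreducible noise. So variance = 21/10 - 9/10 - 4/5 = 2/5.

2/5


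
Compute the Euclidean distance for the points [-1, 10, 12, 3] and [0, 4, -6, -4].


d = sqrt(sum of squared differences). (-1-0)^2=1, (10-4)^2=36, (12--6)^2=324, (3--4)^2=49. Sum = 410.

sqrt(410)


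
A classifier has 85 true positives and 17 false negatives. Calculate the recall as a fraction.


Recall = TP / (TP + FN) = 85 / 102 = 5/6.

5/6


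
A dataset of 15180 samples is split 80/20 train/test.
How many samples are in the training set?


Test set = 15180 * 20% = 3036. Training set = 15180 - 3036 = 12144.

12144


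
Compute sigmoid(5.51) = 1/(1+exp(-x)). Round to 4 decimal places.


sigma(5.51) = 1/(1+e^(-5.51)) = 1/(1+0.004046) = 1/1.004046 = 0.9960.

0.9960


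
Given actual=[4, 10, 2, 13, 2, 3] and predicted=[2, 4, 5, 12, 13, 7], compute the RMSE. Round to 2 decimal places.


MSE = 31.1667. RMSE = sqrt(31.1667) = 5.58.

5.58


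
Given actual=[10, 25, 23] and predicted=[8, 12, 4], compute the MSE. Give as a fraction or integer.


MSE = (1/3) * ((10-8)^2=4 + (25-12)^2=169 + (23-4)^2=361). Sum = 534. MSE = 178.

178


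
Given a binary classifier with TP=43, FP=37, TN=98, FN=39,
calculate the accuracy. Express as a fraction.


Accuracy = (TP + TN) / (TP + TN + FP + FN) = (43 + 98) / 217 = 141/217.

141/217


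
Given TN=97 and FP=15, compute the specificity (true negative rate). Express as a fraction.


Specificity = TN / (TN + FP) = 97 / 112 = 97/112.

97/112


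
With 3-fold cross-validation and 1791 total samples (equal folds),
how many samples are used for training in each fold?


Each validation fold has 1791/3 = 597 samples. Training set = 1791 - 597 = 1194.

1194


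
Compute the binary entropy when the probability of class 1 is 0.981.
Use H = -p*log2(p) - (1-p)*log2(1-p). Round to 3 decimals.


H = -0.981*log2(0.981) - 0.019*log2(0.019) = 0.136.

0.136


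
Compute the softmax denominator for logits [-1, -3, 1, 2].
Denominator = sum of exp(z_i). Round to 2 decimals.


Denom = e^-1=0.3679 + e^-3=0.0498 + e^1=2.7183 + e^2=7.3891. Sum = 10.5251, which rounds to 10.53.

10.53


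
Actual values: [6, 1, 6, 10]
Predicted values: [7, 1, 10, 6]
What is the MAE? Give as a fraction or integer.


MAE = (1/4) * (|6-7|=1 + |1-1|=0 + |6-10|=4 + |10-6|=4). Sum = 9. MAE = 9/4.

9/4


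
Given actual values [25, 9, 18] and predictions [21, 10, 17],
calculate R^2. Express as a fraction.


Mean(y) = 52/3. SS_res = 18. SS_tot = 386/3. R^2 = 1 - 18/(386/3) = 166/193.

166/193


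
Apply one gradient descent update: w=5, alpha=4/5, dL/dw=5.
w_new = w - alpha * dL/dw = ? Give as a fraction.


w_new = 5 - 4/5 * 5 = 5 - 4 = 1.

1


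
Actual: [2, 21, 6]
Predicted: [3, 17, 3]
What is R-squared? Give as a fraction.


Mean(y) = 29/3. SS_res = 26. SS_tot = 602/3. R^2 = 1 - 26/(602/3) = 262/301.

262/301


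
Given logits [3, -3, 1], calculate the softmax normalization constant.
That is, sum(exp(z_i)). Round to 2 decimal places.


Denom = e^3=20.0855 + e^-3=0.0498 + e^1=2.7183. Sum = 22.8536, which rounds to 22.85.

22.85


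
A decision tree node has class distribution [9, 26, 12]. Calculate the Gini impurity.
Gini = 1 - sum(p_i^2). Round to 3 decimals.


Total = 47. Proportions: 9/47, 26/47, 12/47. sum(p_i^2) = 0.4079. Gini = 1 - 0.4079 = 0.5921, which rounds to 0.592.

0.592


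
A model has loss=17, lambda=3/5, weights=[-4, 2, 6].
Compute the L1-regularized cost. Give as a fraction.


L1 norm = sum(|w|) = 12. J = 17 + 3/5 * 12 = 121/5.

121/5


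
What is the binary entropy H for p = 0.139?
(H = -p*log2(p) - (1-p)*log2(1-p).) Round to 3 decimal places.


H = -0.139*log2(0.139) - 0.861*log2(0.861) = 0.582.

0.582


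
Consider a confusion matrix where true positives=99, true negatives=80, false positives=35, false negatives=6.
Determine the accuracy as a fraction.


Accuracy = (TP + TN) / (TP + TN + FP + FN) = (99 + 80) / 220 = 179/220.

179/220


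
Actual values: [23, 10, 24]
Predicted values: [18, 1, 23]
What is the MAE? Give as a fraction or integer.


MAE = (1/3) * (|23-18|=5 + |10-1|=9 + |24-23|=1). Sum = 15. MAE = 5.

5


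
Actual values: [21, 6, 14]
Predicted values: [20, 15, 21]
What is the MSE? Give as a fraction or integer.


MSE = (1/3) * ((21-20)^2=1 + (6-15)^2=81 + (14-21)^2=49). Sum = 131. MSE = 131/3.

131/3


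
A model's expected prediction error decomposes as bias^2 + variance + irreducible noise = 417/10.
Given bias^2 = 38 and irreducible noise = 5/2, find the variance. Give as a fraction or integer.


Total error = bias^2 + variance + irreducible noise. So variance = 417/10 - 38 - 5/2 = 6/5.

6/5


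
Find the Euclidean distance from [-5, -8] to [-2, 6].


d = sqrt(sum of squared differences). (-5--2)^2=9, (-8-6)^2=196. Sum = 205.

sqrt(205)


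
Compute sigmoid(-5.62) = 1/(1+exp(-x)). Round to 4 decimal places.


sigma(-5.62) = 1/(1+e^(5.62)) = 1/(1+275.889383) = 1/276.889383 = 0.0036.

0.0036


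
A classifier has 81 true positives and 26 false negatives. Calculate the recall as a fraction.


Recall = TP / (TP + FN) = 81 / 107 = 81/107.

81/107


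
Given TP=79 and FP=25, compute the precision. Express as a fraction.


Precision = TP / (TP + FP) = 79 / 104 = 79/104.

79/104


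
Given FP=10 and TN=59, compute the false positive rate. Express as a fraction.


FPR = FP / (FP + TN) = 10 / 69 = 10/69.

10/69


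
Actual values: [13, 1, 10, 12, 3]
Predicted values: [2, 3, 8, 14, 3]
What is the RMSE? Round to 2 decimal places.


MSE = 26.6000. RMSE = sqrt(26.6000) = 5.16.

5.16


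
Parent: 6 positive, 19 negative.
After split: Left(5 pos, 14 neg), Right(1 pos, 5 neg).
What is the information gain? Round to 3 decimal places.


H(parent) = 0.7950. H(left) = 0.8315, H(right) = 0.6500. Weighted = (19/25)*0.8315 + (6/25)*0.6500 = 0.7879. IG = 0.7950 - 0.7879 = 0.0071, which rounds to 0.007.

0.007


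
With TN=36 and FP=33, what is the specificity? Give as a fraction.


Specificity = TN / (TN + FP) = 36 / 69 = 12/23.

12/23


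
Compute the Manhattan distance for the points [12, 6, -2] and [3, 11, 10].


d = sum of absolute differences: |12-3|=9 + |6-11|=5 + |-2-10|=12 = 26.

26


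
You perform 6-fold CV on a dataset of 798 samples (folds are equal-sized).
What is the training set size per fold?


Each validation fold has 798/6 = 133 samples. Training set = 798 - 133 = 665.

665


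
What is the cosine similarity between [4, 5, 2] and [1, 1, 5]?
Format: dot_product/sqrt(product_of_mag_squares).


dot = 19. |a|^2 = 45, |b|^2 = 27. cos = 19/sqrt(1215).

19/sqrt(1215)


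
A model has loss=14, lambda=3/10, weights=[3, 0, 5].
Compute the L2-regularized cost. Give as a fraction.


L2 sq norm = sum(w^2) = 34. J = 14 + 3/10 * 34 = 121/5.

121/5


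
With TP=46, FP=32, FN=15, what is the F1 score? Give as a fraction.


Precision = 46/78 = 23/39. Recall = 46/61 = 46/61. F1 = 2*P*R/(P+R) = 92/139.

92/139


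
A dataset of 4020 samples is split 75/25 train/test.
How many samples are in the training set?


Test set = 4020 * 25% = 1005. Training set = 4020 - 1005 = 3015.

3015


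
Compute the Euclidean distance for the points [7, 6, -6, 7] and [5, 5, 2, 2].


d = sqrt(sum of squared differences). (7-5)^2=4, (6-5)^2=1, (-6-2)^2=64, (7-2)^2=25. Sum = 94.

sqrt(94)


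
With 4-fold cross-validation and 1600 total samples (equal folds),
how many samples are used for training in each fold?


Each validation fold has 1600/4 = 400 samples. Training set = 1600 - 400 = 1200.

1200


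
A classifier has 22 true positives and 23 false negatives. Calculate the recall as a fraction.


Recall = TP / (TP + FN) = 22 / 45 = 22/45.

22/45


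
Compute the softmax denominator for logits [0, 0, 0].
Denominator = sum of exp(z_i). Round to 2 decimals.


Denom = e^0=1.0000 + e^0=1.0000 + e^0=1.0000. Sum = 3.0000, which rounds to 3.00.

3.00


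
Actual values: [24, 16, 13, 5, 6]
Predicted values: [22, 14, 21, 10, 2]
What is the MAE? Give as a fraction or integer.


MAE = (1/5) * (|24-22|=2 + |16-14|=2 + |13-21|=8 + |5-10|=5 + |6-2|=4). Sum = 21. MAE = 21/5.

21/5


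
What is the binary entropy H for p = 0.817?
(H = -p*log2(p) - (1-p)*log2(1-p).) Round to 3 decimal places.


H = -0.817*log2(0.817) - 0.183*log2(0.183) = 0.687.

0.687


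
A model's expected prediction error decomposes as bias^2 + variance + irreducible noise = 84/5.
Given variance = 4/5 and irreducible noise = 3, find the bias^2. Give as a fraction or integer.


Total error = bias^2 + variance + irreducible noise. So bias^2 = 84/5 - 4/5 - 3 = 13.

13


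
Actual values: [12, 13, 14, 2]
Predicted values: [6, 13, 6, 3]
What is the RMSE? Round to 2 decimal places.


MSE = 25.2500. RMSE = sqrt(25.2500) = 5.02.

5.02


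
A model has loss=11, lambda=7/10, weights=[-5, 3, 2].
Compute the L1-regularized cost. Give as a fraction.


L1 norm = sum(|w|) = 10. J = 11 + 7/10 * 10 = 18.

18


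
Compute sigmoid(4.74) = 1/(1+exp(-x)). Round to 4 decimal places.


sigma(4.74) = 1/(1+e^(-4.74)) = 1/(1+0.008739) = 1/1.008739 = 0.9913.

0.9913


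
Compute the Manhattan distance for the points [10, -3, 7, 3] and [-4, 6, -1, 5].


d = sum of absolute differences: |10--4|=14 + |-3-6|=9 + |7--1|=8 + |3-5|=2 = 33.

33


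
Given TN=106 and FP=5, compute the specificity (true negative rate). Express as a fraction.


Specificity = TN / (TN + FP) = 106 / 111 = 106/111.

106/111


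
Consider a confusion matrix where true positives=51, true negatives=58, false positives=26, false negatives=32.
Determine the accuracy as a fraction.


Accuracy = (TP + TN) / (TP + TN + FP + FN) = (51 + 58) / 167 = 109/167.

109/167


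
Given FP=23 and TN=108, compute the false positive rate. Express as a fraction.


FPR = FP / (FP + TN) = 23 / 131 = 23/131.

23/131


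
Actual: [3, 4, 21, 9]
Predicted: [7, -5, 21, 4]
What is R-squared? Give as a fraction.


Mean(y) = 37/4. SS_res = 122. SS_tot = 819/4. R^2 = 1 - 122/(819/4) = 331/819.

331/819


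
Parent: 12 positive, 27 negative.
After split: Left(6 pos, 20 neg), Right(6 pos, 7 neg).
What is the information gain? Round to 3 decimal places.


H(parent) = 0.8905. H(left) = 0.7793, H(right) = 0.9957. Weighted = (26/39)*0.7793 + (13/39)*0.9957 = 0.8514. IG = 0.8905 - 0.8514 = 0.0391, which rounds to 0.039.

0.039


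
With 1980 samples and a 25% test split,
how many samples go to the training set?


Test set = 1980 * 25% = 495. Training set = 1980 - 495 = 1485.

1485


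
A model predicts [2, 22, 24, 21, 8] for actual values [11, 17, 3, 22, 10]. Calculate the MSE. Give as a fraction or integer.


MSE = (1/5) * ((11-2)^2=81 + (17-22)^2=25 + (3-24)^2=441 + (22-21)^2=1 + (10-8)^2=4). Sum = 552. MSE = 552/5.

552/5


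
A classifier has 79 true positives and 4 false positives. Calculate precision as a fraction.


Precision = TP / (TP + FP) = 79 / 83 = 79/83.

79/83


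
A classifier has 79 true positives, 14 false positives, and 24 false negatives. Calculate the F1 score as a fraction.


Precision = 79/93 = 79/93. Recall = 79/103 = 79/103. F1 = 2*P*R/(P+R) = 79/98.

79/98


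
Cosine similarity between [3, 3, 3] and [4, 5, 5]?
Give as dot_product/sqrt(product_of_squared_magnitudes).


dot = 42. |a|^2 = 27, |b|^2 = 66. cos = 42/sqrt(1782).

42/sqrt(1782)


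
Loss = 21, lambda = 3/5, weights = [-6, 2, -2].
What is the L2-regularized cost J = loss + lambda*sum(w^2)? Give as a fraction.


L2 sq norm = sum(w^2) = 44. J = 21 + 3/5 * 44 = 237/5.

237/5


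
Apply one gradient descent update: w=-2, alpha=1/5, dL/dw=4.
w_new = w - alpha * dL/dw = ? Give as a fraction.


w_new = -2 - 1/5 * 4 = -2 - 4/5 = -14/5.

-14/5


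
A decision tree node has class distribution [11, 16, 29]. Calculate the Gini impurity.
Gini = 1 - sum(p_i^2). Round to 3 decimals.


Total = 56. Proportions: 11/56, 16/56, 29/56. sum(p_i^2) = 0.3884. Gini = 1 - 0.3884 = 0.6116, which rounds to 0.612.

0.612


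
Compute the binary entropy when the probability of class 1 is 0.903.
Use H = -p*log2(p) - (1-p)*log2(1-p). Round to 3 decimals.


H = -0.903*log2(0.903) - 0.097*log2(0.097) = 0.459.

0.459


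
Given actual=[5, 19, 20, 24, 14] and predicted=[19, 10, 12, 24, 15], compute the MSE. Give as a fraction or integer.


MSE = (1/5) * ((5-19)^2=196 + (19-10)^2=81 + (20-12)^2=64 + (24-24)^2=0 + (14-15)^2=1). Sum = 342. MSE = 342/5.

342/5


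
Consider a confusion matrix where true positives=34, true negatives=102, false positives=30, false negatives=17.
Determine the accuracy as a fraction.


Accuracy = (TP + TN) / (TP + TN + FP + FN) = (34 + 102) / 183 = 136/183.

136/183


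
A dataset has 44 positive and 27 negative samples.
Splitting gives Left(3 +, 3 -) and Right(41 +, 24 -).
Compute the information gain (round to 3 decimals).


H(parent) = 0.9582. H(left) = 1.0000, H(right) = 0.9501. Weighted = (6/71)*1.0000 + (65/71)*0.9501 = 0.9543. IG = 0.9582 - 0.9543 = 0.0039, which rounds to 0.004.

0.004


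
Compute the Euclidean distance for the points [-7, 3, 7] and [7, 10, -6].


d = sqrt(sum of squared differences). (-7-7)^2=196, (3-10)^2=49, (7--6)^2=169. Sum = 414.

sqrt(414)


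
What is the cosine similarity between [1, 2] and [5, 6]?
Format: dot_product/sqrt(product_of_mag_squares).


dot = 17. |a|^2 = 5, |b|^2 = 61. cos = 17/sqrt(305).

17/sqrt(305)
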